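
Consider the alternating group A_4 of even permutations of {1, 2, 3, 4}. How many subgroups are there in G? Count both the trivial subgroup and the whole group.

10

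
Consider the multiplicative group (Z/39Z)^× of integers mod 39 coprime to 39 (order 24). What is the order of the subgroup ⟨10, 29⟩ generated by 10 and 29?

12

|⟨10⟩| = 6 and |⟨29⟩| = 6, so |H| is a multiple of lcm(6, 6) = 6 and divides |G| = 24.
Closing under the operation: H = {1, 4, 10, 14, 16, 17, 22, 23, 25, 29, 35, 38}, so |H| = 12.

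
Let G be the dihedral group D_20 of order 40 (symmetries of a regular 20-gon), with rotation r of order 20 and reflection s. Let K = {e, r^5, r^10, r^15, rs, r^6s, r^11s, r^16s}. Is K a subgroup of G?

|K| = 8 divides |G| = 40, consistent with Lagrange.
K contains the identity, every element's inverse is in K, and K is closed under ·: it is a subgroup.

Yes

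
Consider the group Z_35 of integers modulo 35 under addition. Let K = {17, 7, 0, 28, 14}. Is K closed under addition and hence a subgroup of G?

17 ∈ K but its inverse 18 ∉ K, so K is not a subgroup.

No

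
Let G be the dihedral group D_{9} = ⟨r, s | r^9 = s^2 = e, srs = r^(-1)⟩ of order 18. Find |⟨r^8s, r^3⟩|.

6

|⟨r^8s⟩| = 2 and |⟨r^3⟩| = 3, so |H| is a multiple of lcm(2, 3) = 6 and divides |G| = 18.
Closing under the operation: H = {e, r^3, r^6, r^2s, r^5s, r^8s}, so |H| = 6.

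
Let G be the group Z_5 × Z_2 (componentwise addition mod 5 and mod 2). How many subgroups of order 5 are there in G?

|G| = 10 and 5 | 10, so subgroups of order 5 are possible by Lagrange.
The subgroups of order 5 are: {(0,0), (1,0), (2,0), (3,0), (4,0)}.
So G has 1 subgroup of order 5.

1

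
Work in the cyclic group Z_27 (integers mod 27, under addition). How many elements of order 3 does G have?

In a cyclic group of order 27, the number of elements of order d (for d | 27) is φ(d).
φ(3) = 2.

2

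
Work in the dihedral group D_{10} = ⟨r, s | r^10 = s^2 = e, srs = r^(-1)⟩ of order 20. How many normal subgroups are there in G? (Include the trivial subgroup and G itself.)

7

G has 22 subgroups. Checking conjugation-invariance by order — order 1: 1/1 normal; order 2: 1/11 normal; order 4: 0/5 normal; order 5: 1/1 normal; order 10: 3/3 normal; order 20: 1/1 normal.
Total normal subgroups: 7.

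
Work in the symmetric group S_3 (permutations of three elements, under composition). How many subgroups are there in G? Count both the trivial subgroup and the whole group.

6

|G| = 6, so by Lagrange every subgroup order divides 6. Divisors: 1, 2, 3, 6.
Subgroups by order — order 1: 1; order 2: 3; order 3: 1; order 6: 1.
Total: 1 + 3 + 1 + 1 = 6.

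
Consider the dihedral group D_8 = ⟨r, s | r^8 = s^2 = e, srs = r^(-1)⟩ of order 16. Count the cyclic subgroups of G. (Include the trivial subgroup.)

12

Each element a generates a cyclic subgroup ⟨a⟩; distinct elements may generate the same one (a cyclic group of order d has φ(d) generators).
Cyclic subgroups by order — order 1: 1; order 2: 9; order 4: 1; order 8: 1.
Total: 12.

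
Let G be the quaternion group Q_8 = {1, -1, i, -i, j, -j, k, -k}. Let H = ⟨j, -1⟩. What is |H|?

|⟨j⟩| = 4 and |⟨-1⟩| = 2, so |H| is a multiple of lcm(4, 2) = 4 and divides |G| = 8.
Closing under the operation: H = {1, -1, j, -j}, so |H| = 4.

4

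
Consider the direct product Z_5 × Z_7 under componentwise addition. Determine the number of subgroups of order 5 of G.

1

|G| = 35 and 5 | 35, so subgroups of order 5 are possible by Lagrange.
The subgroups of order 5 are: {(0,0), (1,0), (2,0), (3,0), (4,0)}.
So G has 1 subgroup of order 5.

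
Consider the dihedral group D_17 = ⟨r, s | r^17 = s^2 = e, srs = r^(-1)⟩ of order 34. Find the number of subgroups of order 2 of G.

17

|G| = 34 and 2 | 34, so subgroups of order 2 are possible by Lagrange.
The subgroups of order 2 are: {e, r^10s}; {e, r^11s}; {e, r^12s}; {e, r^13s}; … (17 in all).
So G has 17 subgroups of order 2.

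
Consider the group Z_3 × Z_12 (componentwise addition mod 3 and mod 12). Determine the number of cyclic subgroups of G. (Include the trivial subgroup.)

15

Each element a generates a cyclic subgroup ⟨a⟩; distinct elements may generate the same one (a cyclic group of order d has φ(d) generators).
Cyclic subgroups by order — order 1: 1; order 2: 1; order 3: 4; order 4: 1; order 6: 4; order 12: 4.
Total: 15.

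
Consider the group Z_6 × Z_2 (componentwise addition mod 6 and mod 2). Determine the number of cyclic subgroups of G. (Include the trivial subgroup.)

8

Group the elements of G by the cyclic subgroup they generate; each cyclic subgroup of order d accounts for φ(d) elements.
Cyclic subgroups by order — order 1: 1; order 2: 3; order 3: 1; order 6: 3.
Total: 8.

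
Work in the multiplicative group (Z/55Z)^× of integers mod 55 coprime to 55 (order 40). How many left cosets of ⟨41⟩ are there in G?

|⟨41⟩| = 10 and |G| = 40.
By Lagrange, [G : H] = |G|/|H| = 40/10 = 4.

4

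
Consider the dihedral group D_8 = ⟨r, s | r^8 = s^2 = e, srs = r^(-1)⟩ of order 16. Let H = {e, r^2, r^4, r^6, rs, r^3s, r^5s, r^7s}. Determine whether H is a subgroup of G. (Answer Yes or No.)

Yes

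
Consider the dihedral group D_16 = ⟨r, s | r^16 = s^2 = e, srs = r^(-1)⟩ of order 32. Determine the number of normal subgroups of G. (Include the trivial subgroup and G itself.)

8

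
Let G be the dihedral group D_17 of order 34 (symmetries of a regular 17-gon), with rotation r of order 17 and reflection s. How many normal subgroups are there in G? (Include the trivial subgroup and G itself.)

3

G has 20 subgroups. Checking conjugation-invariance by order — order 1: 1/1 normal; order 2: 0/17 normal; order 17: 1/1 normal; order 34: 1/1 normal.
Total normal subgroups: 3.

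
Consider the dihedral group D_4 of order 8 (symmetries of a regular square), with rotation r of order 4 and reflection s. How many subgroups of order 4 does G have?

|G| = 8 and 4 | 8, so subgroups of order 4 are possible by Lagrange.
The subgroups of order 4 are: {e, r, r^2, r^3}; {e, r^2, s, r^2s}; {e, r^2, rs, r^3s}.
So G has 3 subgroups of order 4.

3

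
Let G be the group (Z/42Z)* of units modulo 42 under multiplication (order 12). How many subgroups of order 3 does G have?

1

|G| = 12 and 3 | 12, so subgroups of order 3 are possible by Lagrange.
The subgroups of order 3 are: {1, 25, 37}.
So G has 1 subgroup of order 3.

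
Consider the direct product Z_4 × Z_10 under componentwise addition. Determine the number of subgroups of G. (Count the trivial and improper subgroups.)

|G| = 40, so by Lagrange every subgroup order divides 40. Divisors: 1, 2, 4, 5, 8, 10, 20, 40.
Subgroups by order — order 1: 1; order 2: 3; order 4: 3; order 5: 1; order 8: 1; order 10: 3; order 20: 3; order 40: 1.
Total: 1 + 3 + 3 + 1 + 1 + 3 + 3 + 1 = 16.

16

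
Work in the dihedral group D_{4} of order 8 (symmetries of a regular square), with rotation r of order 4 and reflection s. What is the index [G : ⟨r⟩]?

|⟨r⟩| = 4 and |G| = 8.
By Lagrange, [G : H] = |G|/|H| = 8/4 = 2.

2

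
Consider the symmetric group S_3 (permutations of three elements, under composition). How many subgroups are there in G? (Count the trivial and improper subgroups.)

6

|G| = 6, so by Lagrange every subgroup order divides 6. Divisors: 1, 2, 3, 6.
Subgroups by order — order 1: 1; order 2: 3; order 3: 1; order 6: 1.
Total: 1 + 3 + 1 + 1 = 6.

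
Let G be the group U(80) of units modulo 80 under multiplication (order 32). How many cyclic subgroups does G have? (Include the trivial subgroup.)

A cyclic subgroup of order d is generated by each of its φ(d) elements of order d, so the cyclic subgroups of order d number (#elements of order d)/φ(d).
Cyclic subgroups by order — order 1: 1; order 2: 7; order 4: 12.
Total: 20.

20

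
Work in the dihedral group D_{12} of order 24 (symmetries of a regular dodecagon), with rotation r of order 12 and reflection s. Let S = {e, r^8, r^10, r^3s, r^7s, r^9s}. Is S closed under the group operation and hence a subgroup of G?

No

r^10 ∈ S but its inverse r^2 ∉ S, so S is not a subgroup.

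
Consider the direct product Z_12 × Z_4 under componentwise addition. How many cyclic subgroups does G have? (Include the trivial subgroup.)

20

Each element a generates a cyclic subgroup ⟨a⟩; distinct elements may generate the same one (a cyclic group of order d has φ(d) generators).
Cyclic subgroups by order — order 1: 1; order 2: 3; order 3: 1; order 4: 6; order 6: 3; order 12: 6.
Total: 20.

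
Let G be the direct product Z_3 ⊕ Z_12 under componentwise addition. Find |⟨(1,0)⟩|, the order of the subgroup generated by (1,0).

3

The order of (1,0) in Z_3 × Z_12 is lcm(ord(1) in Z_3, ord(0) in Z_12).
ord(1) = 3 and ord(0) = 1, so |⟨(1,0)⟩| = lcm(3, 1) = 3.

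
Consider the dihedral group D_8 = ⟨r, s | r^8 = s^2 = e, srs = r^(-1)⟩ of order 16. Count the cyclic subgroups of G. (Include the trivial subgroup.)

Each element a generates a cyclic subgroup ⟨a⟩; distinct elements may generate the same one (a cyclic group of order d has φ(d) generators).
Cyclic subgroups by order — order 1: 1; order 2: 9; order 4: 1; order 8: 1.
Total: 12.

12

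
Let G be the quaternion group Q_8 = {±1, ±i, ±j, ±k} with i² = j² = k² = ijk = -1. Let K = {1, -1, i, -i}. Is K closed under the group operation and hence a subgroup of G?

|K| = 4 divides |G| = 8, consistent with Lagrange.
K contains the identity, every element's inverse is in K, and K is closed under ·: it is a subgroup.
In fact K = ⟨-i⟩.

Yes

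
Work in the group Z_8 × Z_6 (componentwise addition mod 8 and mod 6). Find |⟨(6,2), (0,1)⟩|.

|⟨(6,2)⟩| = 12 and |⟨(0,1)⟩| = 6, so |H| is a multiple of lcm(12, 6) = 12 and divides |G| = 48.
Closing under the operation: H = {(0,0), (0,1), (0,2), (0,3), (0,4), (0,5), (2,0), (2,1), (2,2), (2,3), (2,4), (2,5), (4,0), (4,1), (4,2), (4,3), (4,4), (4,5), (6,0), (6,1), (6,2), (6,3), (6,4), (6,5)}, so |H| = 24.

24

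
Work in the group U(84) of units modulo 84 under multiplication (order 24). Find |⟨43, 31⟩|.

|⟨43⟩| = 2 and |⟨31⟩| = 6, so |H| is a multiple of lcm(2, 6) = 6 and divides |G| = 24.
Closing under the operation: H = {1, 13, 19, 25, 31, 37, 43, 55, 61, 67, 73, 79}, so |H| = 12.

12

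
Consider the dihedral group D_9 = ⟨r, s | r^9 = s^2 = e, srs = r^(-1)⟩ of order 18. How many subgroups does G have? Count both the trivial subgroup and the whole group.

16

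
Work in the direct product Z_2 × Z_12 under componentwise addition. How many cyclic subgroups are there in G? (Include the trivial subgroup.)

12

A cyclic subgroup of order d is generated by each of its φ(d) elements of order d, so the cyclic subgroups of order d number (#elements of order d)/φ(d).
Cyclic subgroups by order — order 1: 1; order 2: 3; order 3: 1; order 4: 2; order 6: 3; order 12: 2.
Total: 12.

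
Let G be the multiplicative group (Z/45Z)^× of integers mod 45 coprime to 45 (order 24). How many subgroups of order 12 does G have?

|G| = 24 and 12 | 24, so subgroups of order 12 are possible by Lagrange.
The subgroups of order 12 are: {1, 4, 11, 14, 16, 19, 26, 29, 31, 34, 41, 44}; {1, 4, 7, 13, 16, 19, 22, 28, 31, 34, 37, 43}; {1, 2, 4, 8, 16, 17, 19, 23, 31, 32, 34, 38}.
So G has 3 subgroups of order 12.

3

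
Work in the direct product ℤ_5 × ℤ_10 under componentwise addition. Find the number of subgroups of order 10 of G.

6

|G| = 50 and 10 | 50, so subgroups of order 10 are possible by Lagrange.
The subgroups of order 10 are: {(0,0), (0,1), (0,2), (0,3), (0,4), (0,5), (0,6), (0,7), (0,8), (0,9)}; {(0,0), (0,5), (1,0), (1,5), (2,0), (2,5), (3,0), (3,5), (4,0), (4,5)}; {(0,0), (0,5), (1,1), (1,6), (2,2), (2,7), (3,3), (3,8), (4,4), (4,9)}; {(0,0), (0,5), (1,2), (1,7), (2,4), (2,9), (3,1), (3,6), (4,3), (4,8)}; … (6 in all).
So G has 6 subgroups of order 10.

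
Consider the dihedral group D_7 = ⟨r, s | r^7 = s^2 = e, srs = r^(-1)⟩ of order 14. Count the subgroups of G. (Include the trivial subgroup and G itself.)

|G| = 14, so by Lagrange every subgroup order divides 14. Divisors: 1, 2, 7, 14.
Subgroups by order — order 1: 1; order 2: 7; order 7: 1; order 14: 1.
Total: 1 + 7 + 1 + 1 = 10.

10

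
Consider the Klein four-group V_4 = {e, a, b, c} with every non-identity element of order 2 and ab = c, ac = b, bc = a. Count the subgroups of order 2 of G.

3

|G| = 4 and 2 | 4, so subgroups of order 2 are possible by Lagrange.
The subgroups of order 2 are: {e, a}; {e, b}; {e, c}.
So G has 3 subgroups of order 2.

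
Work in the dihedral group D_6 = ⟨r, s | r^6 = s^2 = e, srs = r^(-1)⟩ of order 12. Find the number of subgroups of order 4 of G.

|G| = 12 and 4 | 12, so subgroups of order 4 are possible by Lagrange.
The subgroups of order 4 are: {e, r^3, r^2s, r^5s}; {e, r^3, s, r^3s}; {e, r^3, rs, r^4s}.
So G has 3 subgroups of order 4.

3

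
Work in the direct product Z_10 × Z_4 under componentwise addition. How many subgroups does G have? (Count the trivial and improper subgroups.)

|G| = 40, so by Lagrange every subgroup order divides 40. Divisors: 1, 2, 4, 5, 8, 10, 20, 40.
Subgroups by order — order 1: 1; order 2: 3; order 4: 3; order 5: 1; order 8: 1; order 10: 3; order 20: 3; order 40: 1.
Total: 1 + 3 + 3 + 1 + 1 + 3 + 3 + 1 = 16.

16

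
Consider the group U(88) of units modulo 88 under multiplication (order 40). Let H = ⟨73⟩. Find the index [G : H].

|⟨73⟩| = 10 and |G| = 40.
By Lagrange, [G : H] = |G|/|H| = 40/10 = 4.

4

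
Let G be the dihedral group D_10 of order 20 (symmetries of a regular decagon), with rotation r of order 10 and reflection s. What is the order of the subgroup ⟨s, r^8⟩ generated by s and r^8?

|⟨s⟩| = 2 and |⟨r^8⟩| = 5, so |H| is a multiple of lcm(2, 5) = 10 and divides |G| = 20.
Closing under the operation: H = {e, r^2, r^4, r^6, r^8, s, r^2s, r^4s, r^6s, r^8s}, so |H| = 10.

10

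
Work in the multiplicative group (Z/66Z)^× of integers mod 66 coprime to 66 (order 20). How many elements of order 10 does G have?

12

Enumerating element orders in G gives 12 elements of order 10.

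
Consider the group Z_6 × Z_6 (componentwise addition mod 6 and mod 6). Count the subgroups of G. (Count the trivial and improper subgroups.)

|G| = 36, so by Lagrange every subgroup order divides 36. Divisors: 1, 2, 3, 4, 6, 9, 12, 18, 36.
Subgroups by order — order 1: 1; order 2: 3; order 3: 4; order 4: 1; order 6: 12; order 9: 1; order 12: 4; order 18: 3; order 36: 1.
Total: 1 + 3 + 4 + 1 + 12 + 1 + 4 + 3 + 1 = 30.

30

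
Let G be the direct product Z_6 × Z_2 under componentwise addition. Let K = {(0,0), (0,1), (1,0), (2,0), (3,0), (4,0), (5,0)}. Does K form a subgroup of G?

No

|K| = 7 does not divide |G| = 12, so by Lagrange K is not a subgroup.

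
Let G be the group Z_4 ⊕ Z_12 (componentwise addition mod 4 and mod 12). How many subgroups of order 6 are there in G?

|G| = 48 and 6 | 48, so subgroups of order 6 are possible by Lagrange.
The subgroups of order 6 are: {(0,0), (0,2), (0,4), (0,6), (0,8), (0,10)}; {(0,0), (0,4), (0,8), (2,0), (2,4), (2,8)}; {(0,0), (0,4), (0,8), (2,2), (2,6), (2,10)}.
So G has 3 subgroups of order 6.

3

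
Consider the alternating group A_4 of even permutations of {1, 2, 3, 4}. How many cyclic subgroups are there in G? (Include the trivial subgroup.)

8

A cyclic subgroup of order d is generated by each of its φ(d) elements of order d, so the cyclic subgroups of order d number (#elements of order d)/φ(d).
Cyclic subgroups by order — order 1: 1; order 2: 3; order 3: 4.
Total: 8.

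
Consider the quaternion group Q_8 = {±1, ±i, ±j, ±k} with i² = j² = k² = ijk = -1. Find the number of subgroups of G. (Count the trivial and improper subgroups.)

|G| = 8, so by Lagrange every subgroup order divides 8. Divisors: 1, 2, 4, 8.
Subgroups by order — order 1: 1; order 2: 1; order 4: 3; order 8: 1.
Total: 1 + 1 + 3 + 1 = 6.

6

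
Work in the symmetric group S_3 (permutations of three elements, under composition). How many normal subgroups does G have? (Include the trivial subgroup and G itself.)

3

G has 6 subgroups. Checking conjugation-invariance by order — order 1: 1/1 normal; order 2: 0/3 normal; order 3: 1/1 normal; order 6: 1/1 normal.
Total normal subgroups: 3.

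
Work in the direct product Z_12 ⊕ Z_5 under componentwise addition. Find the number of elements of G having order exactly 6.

2

An element (a,b) has order lcm(ord(a), ord(b)); count pairs with lcm equal to 6.
Enumerating gives 2 such elements.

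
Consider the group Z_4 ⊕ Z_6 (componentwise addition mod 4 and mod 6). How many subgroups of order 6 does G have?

|G| = 24 and 6 | 24, so subgroups of order 6 are possible by Lagrange.
The subgroups of order 6 are: {(0,0), (0,1), (0,2), (0,3), (0,4), (0,5)}; {(0,0), (0,2), (0,4), (2,0), (2,2), (2,4)}; {(0,0), (0,2), (0,4), (2,1), (2,3), (2,5)}.
So G has 3 subgroups of order 6.

3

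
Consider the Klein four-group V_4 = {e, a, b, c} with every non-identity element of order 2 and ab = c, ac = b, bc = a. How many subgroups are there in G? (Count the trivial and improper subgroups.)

5

|G| = 4, so by Lagrange every subgroup order divides 4. Divisors: 1, 2, 4.
Subgroups by order — order 1: 1; order 2: 3; order 4: 1.
Total: 1 + 3 + 1 = 5.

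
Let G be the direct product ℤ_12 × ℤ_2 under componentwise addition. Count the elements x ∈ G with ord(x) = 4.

An element (a,b) has order lcm(ord(a), ord(b)); count pairs with lcm equal to 4.
Enumerating gives 4 such elements.

4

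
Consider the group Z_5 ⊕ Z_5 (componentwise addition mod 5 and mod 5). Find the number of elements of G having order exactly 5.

24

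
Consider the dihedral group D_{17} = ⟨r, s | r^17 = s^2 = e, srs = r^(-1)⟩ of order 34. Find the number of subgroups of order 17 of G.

1

|G| = 34 and 17 | 34, so subgroups of order 17 are possible by Lagrange.
The subgroups of order 17 are: {e, r, r^2, r^3, r^4, r^5, r^6, r^7, r^8, r^9, r^10, r^11, r^12, r^13, r^14, r^15, r^16}.
So G has 1 subgroup of order 17.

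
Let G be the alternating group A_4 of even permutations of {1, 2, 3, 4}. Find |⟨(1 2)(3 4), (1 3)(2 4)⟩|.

4

|⟨(1 2)(3 4)⟩| = 2 and |⟨(1 3)(2 4)⟩| = 2, so |H| is a multiple of lcm(2, 2) = 2 and divides |G| = 12.
Closing under the operation: H = {e, (1 2)(3 4), (1 3)(2 4), (1 4)(2 3)}, so |H| = 4.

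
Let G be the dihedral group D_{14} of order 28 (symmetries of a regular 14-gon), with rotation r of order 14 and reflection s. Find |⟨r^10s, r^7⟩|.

|⟨r^10s⟩| = 2 and |⟨r^7⟩| = 2, so |H| is a multiple of lcm(2, 2) = 2 and divides |G| = 28.
Closing under the operation: H = {e, r^7, r^3s, r^10s}, so |H| = 4.

4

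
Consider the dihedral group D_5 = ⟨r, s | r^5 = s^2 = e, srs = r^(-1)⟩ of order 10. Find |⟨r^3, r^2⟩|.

|⟨r^3⟩| = 5 and |⟨r^2⟩| = 5, so |H| is a multiple of lcm(5, 5) = 5 and divides |G| = 10.
Closing under the operation: H = {e, r, r^2, r^3, r^4}, so |H| = 5.

5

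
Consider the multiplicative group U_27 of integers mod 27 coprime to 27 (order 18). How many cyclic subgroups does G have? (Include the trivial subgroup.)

Group the elements of G by the cyclic subgroup they generate; each cyclic subgroup of order d accounts for φ(d) elements.
Cyclic subgroups by order — order 1: 1; order 2: 1; order 3: 1; order 6: 1; order 9: 1; order 18: 1.
Total: 6.

6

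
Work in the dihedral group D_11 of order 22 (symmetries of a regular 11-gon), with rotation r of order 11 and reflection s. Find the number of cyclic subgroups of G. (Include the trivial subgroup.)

13

Each element a generates a cyclic subgroup ⟨a⟩; distinct elements may generate the same one (a cyclic group of order d has φ(d) generators).
Cyclic subgroups by order — order 1: 1; order 2: 11; order 11: 1.
Total: 13.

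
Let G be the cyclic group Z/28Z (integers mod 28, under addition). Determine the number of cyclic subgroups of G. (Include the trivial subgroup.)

6

A cyclic subgroup of order d is generated by each of its φ(d) elements of order d, so the cyclic subgroups of order d number (#elements of order d)/φ(d).
Cyclic subgroups by order — order 1: 1; order 2: 1; order 4: 1; order 7: 1; order 14: 1; order 28: 1.
Total: 6.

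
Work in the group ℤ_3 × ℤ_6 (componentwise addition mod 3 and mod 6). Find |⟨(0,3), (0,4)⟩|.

6

|⟨(0,3)⟩| = 2 and |⟨(0,4)⟩| = 3, so |H| is a multiple of lcm(2, 3) = 6 and divides |G| = 18.
Closing under the operation: H = {(0,0), (0,1), (0,2), (0,3), (0,4), (0,5)}, so |H| = 6.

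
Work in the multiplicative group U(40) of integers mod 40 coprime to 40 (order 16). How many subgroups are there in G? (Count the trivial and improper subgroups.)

|G| = 16, so by Lagrange every subgroup order divides 16. Divisors: 1, 2, 4, 8, 16.
Subgroups by order — order 1: 1; order 2: 7; order 4: 11; order 8: 7; order 16: 1.
Total: 1 + 7 + 11 + 7 + 1 = 27.

27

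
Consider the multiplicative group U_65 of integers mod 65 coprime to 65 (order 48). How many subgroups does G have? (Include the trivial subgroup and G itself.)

|G| = 48, so by Lagrange every subgroup order divides 48. Divisors: 1, 2, 3, 4, 6, 8, 12, 16, 24, 48.
Subgroups by order — order 1: 1; order 2: 3; order 3: 1; order 4: 7; order 6: 3; order 8: 3; order 12: 7; order 16: 1; order 24: 3; order 48: 1.
Total: 1 + 3 + 1 + 7 + 3 + 3 + 7 + 1 + 3 + 1 = 30.

30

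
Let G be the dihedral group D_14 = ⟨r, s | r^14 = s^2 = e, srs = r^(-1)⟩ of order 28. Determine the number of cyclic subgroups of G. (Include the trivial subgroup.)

18

Each element a generates a cyclic subgroup ⟨a⟩; distinct elements may generate the same one (a cyclic group of order d has φ(d) generators).
Cyclic subgroups by order — order 1: 1; order 2: 15; order 7: 1; order 14: 1.
Total: 18.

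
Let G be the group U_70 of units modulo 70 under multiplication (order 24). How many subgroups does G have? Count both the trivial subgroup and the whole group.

|G| = 24, so by Lagrange every subgroup order divides 24. Divisors: 1, 2, 3, 4, 6, 8, 12, 24.
Subgroups by order — order 1: 1; order 2: 3; order 3: 1; order 4: 3; order 6: 3; order 8: 1; order 12: 3; order 24: 1.
Total: 1 + 3 + 1 + 3 + 3 + 1 + 3 + 1 = 16.

16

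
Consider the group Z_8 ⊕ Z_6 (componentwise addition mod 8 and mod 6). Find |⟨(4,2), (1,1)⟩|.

|⟨(4,2)⟩| = 6 and |⟨(1,1)⟩| = 24, so |H| is a multiple of lcm(6, 24) = 24 and divides |G| = 48.
Closing under the operation: H = {(0,0), (0,2), (0,4), (1,1), (1,3), (1,5), (2,0), (2,2), (2,4), (3,1), (3,3), (3,5), (4,0), (4,2), (4,4), (5,1), (5,3), (5,5), (6,0), (6,2), (6,4), (7,1), (7,3), (7,5)}, so |H| = 24.

24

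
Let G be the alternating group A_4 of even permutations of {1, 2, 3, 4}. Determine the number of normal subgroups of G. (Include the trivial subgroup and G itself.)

G has 10 subgroups. Checking conjugation-invariance by order — order 1: 1/1 normal; order 2: 0/3 normal; order 3: 0/4 normal; order 4: 1/1 normal; order 12: 1/1 normal.
Total normal subgroups: 3.

3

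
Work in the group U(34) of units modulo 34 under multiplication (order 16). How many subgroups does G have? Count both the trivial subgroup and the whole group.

5

|G| = 16, so by Lagrange every subgroup order divides 16. Divisors: 1, 2, 4, 8, 16.
Subgroups by order — order 1: 1; order 2: 1; order 4: 1; order 8: 1; order 16: 1.
Total: 1 + 1 + 1 + 1 + 1 = 5.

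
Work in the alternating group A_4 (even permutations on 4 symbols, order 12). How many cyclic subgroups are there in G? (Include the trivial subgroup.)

8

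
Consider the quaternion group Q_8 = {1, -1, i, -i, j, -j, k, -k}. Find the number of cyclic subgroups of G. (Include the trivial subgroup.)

5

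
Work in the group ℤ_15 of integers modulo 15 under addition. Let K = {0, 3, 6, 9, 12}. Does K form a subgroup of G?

Yes

|K| = 5 divides |G| = 15, consistent with Lagrange.
K contains the identity, every element's inverse is in K, and K is closed under +: it is a subgroup.
In fact K = ⟨3⟩.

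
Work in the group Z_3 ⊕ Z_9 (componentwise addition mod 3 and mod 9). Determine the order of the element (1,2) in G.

The order of (1,2) in Z_3 × Z_9 is lcm(ord(1) in Z_3, ord(2) in Z_9).
ord(1) = 3 and ord(2) = 9, so |⟨(1,2)⟩| = lcm(3, 9) = 9.

9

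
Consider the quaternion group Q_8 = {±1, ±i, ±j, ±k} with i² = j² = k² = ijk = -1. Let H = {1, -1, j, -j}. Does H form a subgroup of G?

|H| = 4 divides |G| = 8, consistent with Lagrange.
H contains the identity, every element's inverse is in H, and H is closed under ·: it is a subgroup.
In fact H = ⟨j⟩.

Yes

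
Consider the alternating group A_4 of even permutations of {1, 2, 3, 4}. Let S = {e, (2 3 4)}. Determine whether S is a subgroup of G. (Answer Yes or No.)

(2 3 4) ∈ S but its inverse (2 4 3) ∉ S, so S is not a subgroup.

No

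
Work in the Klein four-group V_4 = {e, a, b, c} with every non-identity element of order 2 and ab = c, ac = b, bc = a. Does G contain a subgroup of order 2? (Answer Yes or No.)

Yes

2 | 4. A subgroup of order 2 is {e, a}.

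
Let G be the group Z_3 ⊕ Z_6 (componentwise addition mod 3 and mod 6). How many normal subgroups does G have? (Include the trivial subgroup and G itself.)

12

G is abelian, so every subgroup is normal.
G has 12 subgroups in total, hence 12 normal subgroups.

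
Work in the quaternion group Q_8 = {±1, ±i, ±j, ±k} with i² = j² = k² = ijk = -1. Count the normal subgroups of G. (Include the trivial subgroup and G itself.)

6

G has 6 subgroups. Checking conjugation-invariance by order — order 1: 1/1 normal; order 2: 1/1 normal; order 4: 3/3 normal; order 8: 1/1 normal.
Total normal subgroups: 6.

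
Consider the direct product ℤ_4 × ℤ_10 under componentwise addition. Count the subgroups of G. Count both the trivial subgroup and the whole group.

16

|G| = 40, so by Lagrange every subgroup order divides 40. Divisors: 1, 2, 4, 5, 8, 10, 20, 40.
Subgroups by order — order 1: 1; order 2: 3; order 4: 3; order 5: 1; order 8: 1; order 10: 3; order 20: 3; order 40: 1.
Total: 1 + 3 + 3 + 1 + 1 + 3 + 3 + 1 = 16.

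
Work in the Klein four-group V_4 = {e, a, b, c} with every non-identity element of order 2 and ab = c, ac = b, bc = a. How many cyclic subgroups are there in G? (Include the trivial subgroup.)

4

Group the elements of G by the cyclic subgroup they generate; each cyclic subgroup of order d accounts for φ(d) elements.
Cyclic subgroups by order — order 1: 1; order 2: 3.
Total: 4.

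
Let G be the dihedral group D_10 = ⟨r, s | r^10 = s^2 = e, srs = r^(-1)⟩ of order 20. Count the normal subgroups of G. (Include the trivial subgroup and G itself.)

7

G has 22 subgroups. Checking conjugation-invariance by order — order 1: 1/1 normal; order 2: 1/11 normal; order 4: 0/5 normal; order 5: 1/1 normal; order 10: 3/3 normal; order 20: 1/1 normal.
Total normal subgroups: 7.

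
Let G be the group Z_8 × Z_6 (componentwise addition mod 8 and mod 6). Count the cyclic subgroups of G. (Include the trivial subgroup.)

16

Group the elements of G by the cyclic subgroup they generate; each cyclic subgroup of order d accounts for φ(d) elements.
Cyclic subgroups by order — order 1: 1; order 2: 3; order 3: 1; order 4: 2; order 6: 3; order 8: 2; order 12: 2; order 24: 2.
Total: 16.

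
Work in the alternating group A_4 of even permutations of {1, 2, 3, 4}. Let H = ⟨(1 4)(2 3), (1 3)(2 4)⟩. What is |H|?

4

|⟨(1 4)(2 3)⟩| = 2 and |⟨(1 3)(2 4)⟩| = 2, so |H| is a multiple of lcm(2, 2) = 2 and divides |G| = 12.
Closing under the operation: H = {e, (1 2)(3 4), (1 3)(2 4), (1 4)(2 3)}, so |H| = 4.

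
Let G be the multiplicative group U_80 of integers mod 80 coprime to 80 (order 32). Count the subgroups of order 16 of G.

7

|G| = 32 and 16 | 32, so subgroups of order 16 are possible by Lagrange.
The subgroups of order 16 are: {1, 7, 9, 11, 13, 19, 23, 37, 41, 47, 49, 51, 53, 59, 63, 77}; {1, 3, 9, 11, 17, 19, 27, 33, 41, 43, 49, 51, 57, 59, 67, 73}; {1, 9, 11, 19, 21, 29, 31, 39, 41, 49, 51, 59, 61, 69, 71, 79}; {1, 9, 13, 17, 21, 29, 33, 37, 41, 49, 53, 57, 61, 69, 73, 77}; … (7 in all).
So G has 7 subgroups of order 16.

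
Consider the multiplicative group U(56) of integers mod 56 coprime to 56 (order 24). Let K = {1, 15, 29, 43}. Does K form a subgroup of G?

|K| = 4 divides |G| = 24, consistent with Lagrange.
K contains the identity, every element's inverse is in K, and K is closed under ·: it is a subgroup.

Yes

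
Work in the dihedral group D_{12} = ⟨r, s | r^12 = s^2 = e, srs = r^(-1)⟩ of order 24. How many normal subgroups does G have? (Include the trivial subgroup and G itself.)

9

G has 34 subgroups. Checking conjugation-invariance by order — order 1: 1/1 normal; order 2: 1/13 normal; order 3: 1/1 normal; order 4: 1/7 normal; order 6: 1/5 normal; order 8: 0/3 normal; order 12: 3/3 normal; order 24: 1/1 normal.
Total normal subgroups: 9.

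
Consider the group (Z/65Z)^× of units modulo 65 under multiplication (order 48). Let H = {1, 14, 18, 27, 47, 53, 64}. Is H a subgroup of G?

|H| = 7 does not divide |G| = 48, so by Lagrange H is not a subgroup.

No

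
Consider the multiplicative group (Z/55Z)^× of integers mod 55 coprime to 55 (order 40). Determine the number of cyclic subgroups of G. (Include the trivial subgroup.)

12

Group the elements of G by the cyclic subgroup they generate; each cyclic subgroup of order d accounts for φ(d) elements.
Cyclic subgroups by order — order 1: 1; order 2: 3; order 4: 2; order 5: 1; order 10: 3; order 20: 2.
Total: 12.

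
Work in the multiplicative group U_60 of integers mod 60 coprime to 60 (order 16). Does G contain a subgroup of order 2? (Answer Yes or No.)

Yes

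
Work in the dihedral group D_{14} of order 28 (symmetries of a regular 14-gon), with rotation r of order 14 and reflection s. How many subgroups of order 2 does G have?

15

|G| = 28 and 2 | 28, so subgroups of order 2 are possible by Lagrange.
The subgroups of order 2 are: {e, r^10s}; {e, r^11s}; {e, r^12s}; {e, r^13s}; … (15 in all).
So G has 15 subgroups of order 2.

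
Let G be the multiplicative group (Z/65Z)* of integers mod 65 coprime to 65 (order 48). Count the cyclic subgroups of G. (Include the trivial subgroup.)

20

Each element a generates a cyclic subgroup ⟨a⟩; distinct elements may generate the same one (a cyclic group of order d has φ(d) generators).
Cyclic subgroups by order — order 1: 1; order 2: 3; order 3: 1; order 4: 6; order 6: 3; order 12: 6.
Total: 20.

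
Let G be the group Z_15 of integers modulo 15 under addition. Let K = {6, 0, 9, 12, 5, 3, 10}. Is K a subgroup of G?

|K| = 7 does not divide |G| = 15, so by Lagrange K is not a subgroup.

No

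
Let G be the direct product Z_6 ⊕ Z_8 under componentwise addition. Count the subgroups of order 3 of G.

|G| = 48 and 3 | 48, so subgroups of order 3 are possible by Lagrange.
The subgroups of order 3 are: {(0,0), (2,0), (4,0)}.
So G has 1 subgroup of order 3.

1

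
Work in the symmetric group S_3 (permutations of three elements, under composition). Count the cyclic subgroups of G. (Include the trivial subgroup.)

5

Group the elements of G by the cyclic subgroup they generate; each cyclic subgroup of order d accounts for φ(d) elements.
Cyclic subgroups by order — order 1: 1; order 2: 3; order 3: 1.
Total: 5.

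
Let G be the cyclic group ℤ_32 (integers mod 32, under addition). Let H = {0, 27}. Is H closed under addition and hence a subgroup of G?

27 ∈ H but its inverse 5 ∉ H, so H is not a subgroup.

No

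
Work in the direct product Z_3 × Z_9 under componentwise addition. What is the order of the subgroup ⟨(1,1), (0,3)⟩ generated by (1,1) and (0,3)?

9

|⟨(1,1)⟩| = 9 and |⟨(0,3)⟩| = 3, so |H| is a multiple of lcm(9, 3) = 9 and divides |G| = 27.
Closing under the operation: H = {(0,0), (0,3), (0,6), (1,1), (1,4), (1,7), (2,2), (2,5), (2,8)}, so |H| = 9.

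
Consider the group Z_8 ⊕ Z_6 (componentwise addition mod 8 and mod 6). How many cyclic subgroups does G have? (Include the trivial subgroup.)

16

Group the elements of G by the cyclic subgroup they generate; each cyclic subgroup of order d accounts for φ(d) elements.
Cyclic subgroups by order — order 1: 1; order 2: 3; order 3: 1; order 4: 2; order 6: 3; order 8: 2; order 12: 2; order 24: 2.
Total: 16.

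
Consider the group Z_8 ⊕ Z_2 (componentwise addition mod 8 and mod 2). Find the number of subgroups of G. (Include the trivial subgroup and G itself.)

11

|G| = 16, so by Lagrange every subgroup order divides 16. Divisors: 1, 2, 4, 8, 16.
Subgroups by order — order 1: 1; order 2: 3; order 4: 3; order 8: 3; order 16: 1.
Total: 1 + 3 + 3 + 3 + 1 = 11.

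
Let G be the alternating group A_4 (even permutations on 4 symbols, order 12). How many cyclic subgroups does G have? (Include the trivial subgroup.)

A cyclic subgroup of order d is generated by each of its φ(d) elements of order d, so the cyclic subgroups of order d number (#elements of order d)/φ(d).
Cyclic subgroups by order — order 1: 1; order 2: 3; order 3: 4.
Total: 8.

8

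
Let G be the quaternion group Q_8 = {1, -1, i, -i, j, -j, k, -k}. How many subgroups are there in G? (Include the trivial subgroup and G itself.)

6

|G| = 8, so by Lagrange every subgroup order divides 8. Divisors: 1, 2, 4, 8.
Subgroups by order — order 1: 1; order 2: 1; order 4: 3; order 8: 1.
Total: 1 + 1 + 3 + 1 = 6.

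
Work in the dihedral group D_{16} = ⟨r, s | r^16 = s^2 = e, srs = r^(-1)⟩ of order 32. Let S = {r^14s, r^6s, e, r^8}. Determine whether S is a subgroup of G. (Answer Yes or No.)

Yes

|S| = 4 divides |G| = 32, consistent with Lagrange.
S contains the identity, every element's inverse is in S, and S is closed under ·: it is a subgroup.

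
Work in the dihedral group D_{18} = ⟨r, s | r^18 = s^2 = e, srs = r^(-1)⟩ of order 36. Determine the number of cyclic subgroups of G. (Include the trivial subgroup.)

24

Each element a generates a cyclic subgroup ⟨a⟩; distinct elements may generate the same one (a cyclic group of order d has φ(d) generators).
Cyclic subgroups by order — order 1: 1; order 2: 19; order 3: 1; order 6: 1; order 9: 1; order 18: 1.
Total: 24.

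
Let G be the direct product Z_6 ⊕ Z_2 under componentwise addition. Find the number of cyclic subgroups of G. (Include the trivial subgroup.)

Group the elements of G by the cyclic subgroup they generate; each cyclic subgroup of order d accounts for φ(d) elements.
Cyclic subgroups by order — order 1: 1; order 2: 3; order 3: 1; order 6: 3.
Total: 8.

8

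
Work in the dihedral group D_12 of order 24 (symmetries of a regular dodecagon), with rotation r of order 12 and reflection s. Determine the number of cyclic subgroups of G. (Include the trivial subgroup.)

18

Each element a generates a cyclic subgroup ⟨a⟩; distinct elements may generate the same one (a cyclic group of order d has φ(d) generators).
Cyclic subgroups by order — order 1: 1; order 2: 13; order 3: 1; order 4: 1; order 6: 1; order 12: 1.
Total: 18.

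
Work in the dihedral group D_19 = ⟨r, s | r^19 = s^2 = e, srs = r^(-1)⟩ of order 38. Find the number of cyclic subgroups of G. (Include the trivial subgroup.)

Group the elements of G by the cyclic subgroup they generate; each cyclic subgroup of order d accounts for φ(d) elements.
Cyclic subgroups by order — order 1: 1; order 2: 19; order 19: 1.
Total: 21.

21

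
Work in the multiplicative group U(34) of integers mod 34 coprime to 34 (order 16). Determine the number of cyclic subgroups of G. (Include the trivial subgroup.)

5

Group the elements of G by the cyclic subgroup they generate; each cyclic subgroup of order d accounts for φ(d) elements.
Cyclic subgroups by order — order 1: 1; order 2: 1; order 4: 1; order 8: 1; order 16: 1.
Total: 5.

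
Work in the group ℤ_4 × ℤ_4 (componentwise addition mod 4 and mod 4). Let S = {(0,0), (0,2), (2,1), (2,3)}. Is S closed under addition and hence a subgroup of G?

|S| = 4 divides |G| = 16, consistent with Lagrange.
S contains the identity, every element's inverse is in S, and S is closed under +: it is a subgroup.
In fact S = ⟨(2,3)⟩.

Yes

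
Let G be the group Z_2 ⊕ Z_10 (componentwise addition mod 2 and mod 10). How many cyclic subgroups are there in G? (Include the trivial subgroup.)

Group the elements of G by the cyclic subgroup they generate; each cyclic subgroup of order d accounts for φ(d) elements.
Cyclic subgroups by order — order 1: 1; order 2: 3; order 5: 1; order 10: 3.
Total: 8.

8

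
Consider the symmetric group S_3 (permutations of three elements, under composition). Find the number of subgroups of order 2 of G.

|G| = 6 and 2 | 6, so subgroups of order 2 are possible by Lagrange.
The subgroups of order 2 are: {e, (1 2)}; {e, (1 3)}; {e, (2 3)}.
So G has 3 subgroups of order 2.

3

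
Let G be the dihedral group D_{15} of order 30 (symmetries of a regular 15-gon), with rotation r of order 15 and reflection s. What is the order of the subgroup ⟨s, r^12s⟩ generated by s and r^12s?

10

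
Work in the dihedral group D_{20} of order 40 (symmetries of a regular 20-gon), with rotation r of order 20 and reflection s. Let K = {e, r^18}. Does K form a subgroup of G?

r^18 ∈ K but its inverse r^2 ∉ K, so K is not a subgroup.

No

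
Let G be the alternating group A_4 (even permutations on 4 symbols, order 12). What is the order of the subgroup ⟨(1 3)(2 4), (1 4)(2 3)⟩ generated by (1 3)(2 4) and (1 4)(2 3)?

|⟨(1 3)(2 4)⟩| = 2 and |⟨(1 4)(2 3)⟩| = 2, so |H| is a multiple of lcm(2, 2) = 2 and divides |G| = 12.
Closing under the operation: H = {e, (1 2)(3 4), (1 3)(2 4), (1 4)(2 3)}, so |H| = 4.

4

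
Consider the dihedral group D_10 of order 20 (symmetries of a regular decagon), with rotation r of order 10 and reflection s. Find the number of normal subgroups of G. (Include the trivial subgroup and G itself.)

G has 22 subgroups. Checking conjugation-invariance by order — order 1: 1/1 normal; order 2: 1/11 normal; order 4: 0/5 normal; order 5: 1/1 normal; order 10: 3/3 normal; order 20: 1/1 normal.
Total normal subgroups: 7.

7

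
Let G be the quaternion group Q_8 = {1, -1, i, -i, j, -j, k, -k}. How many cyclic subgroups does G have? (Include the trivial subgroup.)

5

A cyclic subgroup of order d is generated by each of its φ(d) elements of order d, so the cyclic subgroups of order d number (#elements of order d)/φ(d).
Cyclic subgroups by order — order 1: 1; order 2: 1; order 4: 3.
Total: 5.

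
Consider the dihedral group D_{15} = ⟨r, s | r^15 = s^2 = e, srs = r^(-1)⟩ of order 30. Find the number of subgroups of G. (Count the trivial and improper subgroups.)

|G| = 30, so by Lagrange every subgroup order divides 30. Divisors: 1, 2, 3, 5, 6, 10, 15, 30.
Subgroups by order — order 1: 1; order 2: 15; order 3: 1; order 5: 1; order 6: 5; order 10: 3; order 15: 1; order 30: 1.
Total: 1 + 15 + 1 + 1 + 5 + 3 + 1 + 1 = 28.

28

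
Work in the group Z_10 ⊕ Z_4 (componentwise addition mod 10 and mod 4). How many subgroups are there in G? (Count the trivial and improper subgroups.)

|G| = 40, so by Lagrange every subgroup order divides 40. Divisors: 1, 2, 4, 5, 8, 10, 20, 40.
Subgroups by order — order 1: 1; order 2: 3; order 4: 3; order 5: 1; order 8: 1; order 10: 3; order 20: 3; order 40: 1.
Total: 1 + 3 + 3 + 1 + 1 + 3 + 3 + 1 = 16.

16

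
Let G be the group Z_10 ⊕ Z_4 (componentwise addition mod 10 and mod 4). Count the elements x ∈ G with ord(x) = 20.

16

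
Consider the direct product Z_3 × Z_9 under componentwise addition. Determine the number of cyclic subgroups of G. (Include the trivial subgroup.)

8

Each element a generates a cyclic subgroup ⟨a⟩; distinct elements may generate the same one (a cyclic group of order d has φ(d) generators).
Cyclic subgroups by order — order 1: 1; order 3: 4; order 9: 3.
Total: 8.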